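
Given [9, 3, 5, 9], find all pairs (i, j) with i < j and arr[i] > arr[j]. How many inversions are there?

Finding inversions in [9, 3, 5, 9]:

(0, 1): arr[0]=9 > arr[1]=3
(0, 2): arr[0]=9 > arr[2]=5

Total inversions: 2

The array has 2 inversion(s): (0,1), (0,2). Each pair (i,j) satisfies i < j and arr[i] > arr[j].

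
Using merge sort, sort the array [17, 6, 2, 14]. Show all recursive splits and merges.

Merge sort trace:

Split: [17, 6, 2, 14] -> [17, 6] and [2, 14]
  Split: [17, 6] -> [17] and [6]
  Merge: [17] + [6] -> [6, 17]
  Split: [2, 14] -> [2] and [14]
  Merge: [2] + [14] -> [2, 14]
Merge: [6, 17] + [2, 14] -> [2, 6, 14, 17]

Final sorted array: [2, 6, 14, 17]

The merge sort proceeds by recursively splitting the array and merging sorted halves.
After all merges, the sorted array is [2, 6, 14, 17].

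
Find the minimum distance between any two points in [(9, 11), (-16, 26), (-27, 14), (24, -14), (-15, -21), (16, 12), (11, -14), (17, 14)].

Computing all pairwise distances among 8 points:

d((9, 11), (-16, 26)) = 29.1548
d((9, 11), (-27, 14)) = 36.1248
d((9, 11), (24, -14)) = 29.1548
d((9, 11), (-15, -21)) = 40.0
d((9, 11), (16, 12)) = 7.0711
d((9, 11), (11, -14)) = 25.0799
d((9, 11), (17, 14)) = 8.544
d((-16, 26), (-27, 14)) = 16.2788
d((-16, 26), (24, -14)) = 56.5685
d((-16, 26), (-15, -21)) = 47.0106
d((-16, 26), (16, 12)) = 34.9285
d((-16, 26), (11, -14)) = 48.2597
d((-16, 26), (17, 14)) = 35.1141
d((-27, 14), (24, -14)) = 58.1808
d((-27, 14), (-15, -21)) = 37.0
d((-27, 14), (16, 12)) = 43.0465
d((-27, 14), (11, -14)) = 47.2017
d((-27, 14), (17, 14)) = 44.0
d((24, -14), (-15, -21)) = 39.6232
d((24, -14), (16, 12)) = 27.2029
d((24, -14), (11, -14)) = 13.0
d((24, -14), (17, 14)) = 28.8617
d((-15, -21), (16, 12)) = 45.2769
d((-15, -21), (11, -14)) = 26.9258
d((-15, -21), (17, 14)) = 47.4236
d((16, 12), (11, -14)) = 26.4764
d((16, 12), (17, 14)) = 2.2361 <-- minimum
d((11, -14), (17, 14)) = 28.6356

Closest pair: (16, 12) and (17, 14) with distance 2.2361

The closest pair is (16, 12) and (17, 14) with Euclidean distance 2.2361. For 8 points, brute-force pairwise comparison is shown above. For large n, the divide-and-conquer algorithm (sort by x, recurse on halves, check the dividing strip) achieves O(n log n).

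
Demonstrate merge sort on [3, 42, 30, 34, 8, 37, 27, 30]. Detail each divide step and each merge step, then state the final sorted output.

Merge sort trace:

Split: [3, 42, 30, 34, 8, 37, 27, 30] -> [3, 42, 30, 34] and [8, 37, 27, 30]
  Split: [3, 42, 30, 34] -> [3, 42] and [30, 34]
    Split: [3, 42] -> [3] and [42]
    Merge: [3] + [42] -> [3, 42]
    Split: [30, 34] -> [30] and [34]
    Merge: [30] + [34] -> [30, 34]
  Merge: [3, 42] + [30, 34] -> [3, 30, 34, 42]
  Split: [8, 37, 27, 30] -> [8, 37] and [27, 30]
    Split: [8, 37] -> [8] and [37]
    Merge: [8] + [37] -> [8, 37]
    Split: [27, 30] -> [27] and [30]
    Merge: [27] + [30] -> [27, 30]
  Merge: [8, 37] + [27, 30] -> [8, 27, 30, 37]
Merge: [3, 30, 34, 42] + [8, 27, 30, 37] -> [3, 8, 27, 30, 30, 34, 37, 42]

Final sorted array: [3, 8, 27, 30, 30, 34, 37, 42]

The merge sort proceeds by recursively splitting the array and merging sorted halves.
After all merges, the sorted array is [3, 8, 27, 30, 30, 34, 37, 42].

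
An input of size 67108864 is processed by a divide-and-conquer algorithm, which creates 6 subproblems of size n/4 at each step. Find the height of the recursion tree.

For divide and conquer with division factor 4:

Problem sizes at each level:
Level 0: 67108864
Level 1: 16777216
Level 2: 4194304
Level 3: 1048576
Level 4: 262144
Level 5: 65536
Level 6: 16384
Level 7: 4096
Level 8: 1024
Level 9: 256
Level 10: 64
Level 11: 16
Level 12: 4
Level 13: 1

The root is level 0 and the size-1 base case is level 13 (the tree spans levels 0 through 13, i.e. 14 levels counting the root), so the depth is the number of divisions: log_4(67108864) = 13

The recursion tree depth is log_4(67108864) = 13. At each level, the problem size is divided by 4, so it takes 13 divisions to reduce to a base case of size 1. The algorithm makes 6 recursive calls at each level.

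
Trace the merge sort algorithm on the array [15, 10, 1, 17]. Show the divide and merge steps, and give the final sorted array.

Merge sort trace:

Split: [15, 10, 1, 17] -> [15, 10] and [1, 17]
  Split: [15, 10] -> [15] and [10]
  Merge: [15] + [10] -> [10, 15]
  Split: [1, 17] -> [1] and [17]
  Merge: [1] + [17] -> [1, 17]
Merge: [10, 15] + [1, 17] -> [1, 10, 15, 17]

Final sorted array: [1, 10, 15, 17]

The merge sort proceeds by recursively splitting the array and merging sorted halves.
After all merges, the sorted array is [1, 10, 15, 17].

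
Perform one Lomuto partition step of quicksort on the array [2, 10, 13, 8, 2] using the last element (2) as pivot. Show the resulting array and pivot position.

Lomuto partition with pivot = 2:

Initial array: [2, 10, 13, 8, 2]

arr[0]=2 <= 2: swap with position 0, array becomes [2, 10, 13, 8, 2]
arr[1]=10 > 2: no swap
arr[2]=13 > 2: no swap
arr[3]=8 > 2: no swap

Place pivot at position 1: [2, 2, 13, 8, 10]
Pivot position: 1

After partitioning with pivot 2, the array becomes [2, 2, 13, 8, 10]. The pivot is placed at index 1. All elements to the left of the pivot are <= 2, and all elements to the right are > 2.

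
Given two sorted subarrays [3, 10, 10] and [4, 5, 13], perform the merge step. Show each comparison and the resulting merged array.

Merging process:

Compare 3 vs 4: take 3 from left. Merged: [3]
Compare 10 vs 4: take 4 from right. Merged: [3, 4]
Compare 10 vs 5: take 5 from right. Merged: [3, 4, 5]
Compare 10 vs 13: take 10 from left. Merged: [3, 4, 5, 10]
Compare 10 vs 13: take 10 from left. Merged: [3, 4, 5, 10, 10]
Append remaining from right: [13]. Merged: [3, 4, 5, 10, 10, 13]

Final merged array: [3, 4, 5, 10, 10, 13]
Total comparisons: 5

The merged array is [3, 4, 5, 10, 10, 13], requiring 5 comparisons. The merge step runs in O(n) time where n is the total number of elements.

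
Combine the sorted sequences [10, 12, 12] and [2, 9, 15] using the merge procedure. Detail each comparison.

Merging process:

Compare 10 vs 2: take 2 from right. Merged: [2]
Compare 10 vs 9: take 9 from right. Merged: [2, 9]
Compare 10 vs 15: take 10 from left. Merged: [2, 9, 10]
Compare 12 vs 15: take 12 from left. Merged: [2, 9, 10, 12]
Compare 12 vs 15: take 12 from left. Merged: [2, 9, 10, 12, 12]
Append remaining from right: [15]. Merged: [2, 9, 10, 12, 12, 15]

Final merged array: [2, 9, 10, 12, 12, 15]
Total comparisons: 5

The merged array is [2, 9, 10, 12, 12, 15], requiring 5 comparisons. The merge step runs in O(n) time where n is the total number of elements.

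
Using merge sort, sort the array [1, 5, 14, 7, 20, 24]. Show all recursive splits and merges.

Merge sort trace:

Split: [1, 5, 14, 7, 20, 24] -> [1, 5, 14] and [7, 20, 24]
  Split: [1, 5, 14] -> [1] and [5, 14]
    Split: [5, 14] -> [5] and [14]
    Merge: [5] + [14] -> [5, 14]
  Merge: [1] + [5, 14] -> [1, 5, 14]
  Split: [7, 20, 24] -> [7] and [20, 24]
    Split: [20, 24] -> [20] and [24]
    Merge: [20] + [24] -> [20, 24]
  Merge: [7] + [20, 24] -> [7, 20, 24]
Merge: [1, 5, 14] + [7, 20, 24] -> [1, 5, 7, 14, 20, 24]

Final sorted array: [1, 5, 7, 14, 20, 24]

The merge sort proceeds by recursively splitting the array and merging sorted halves.
After all merges, the sorted array is [1, 5, 7, 14, 20, 24].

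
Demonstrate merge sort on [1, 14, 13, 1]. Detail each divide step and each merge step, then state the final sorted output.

Merge sort trace:

Split: [1, 14, 13, 1] -> [1, 14] and [13, 1]
  Split: [1, 14] -> [1] and [14]
  Merge: [1] + [14] -> [1, 14]
  Split: [13, 1] -> [13] and [1]
  Merge: [13] + [1] -> [1, 13]
Merge: [1, 14] + [1, 13] -> [1, 1, 13, 14]

Final sorted array: [1, 1, 13, 14]

The merge sort proceeds by recursively splitting the array and merging sorted halves.
After all merges, the sorted array is [1, 1, 13, 14].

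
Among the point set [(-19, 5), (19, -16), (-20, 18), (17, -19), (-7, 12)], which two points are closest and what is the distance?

Computing all pairwise distances among 5 points:

d((-19, 5), (19, -16)) = 43.4166
d((-19, 5), (-20, 18)) = 13.0384
d((-19, 5), (17, -19)) = 43.2666
d((-19, 5), (-7, 12)) = 13.8924
d((19, -16), (-20, 18)) = 51.7397
d((19, -16), (17, -19)) = 3.6056 <-- minimum
d((19, -16), (-7, 12)) = 38.2099
d((-20, 18), (17, -19)) = 52.3259
d((-20, 18), (-7, 12)) = 14.3178
d((17, -19), (-7, 12)) = 39.2046

Closest pair: (19, -16) and (17, -19) with distance 3.6056

The closest pair is (19, -16) and (17, -19) with Euclidean distance 3.6056. For 5 points, brute-force pairwise comparison is shown above. For large n, the divide-and-conquer algorithm (sort by x, recurse on halves, check the dividing strip) achieves O(n log n).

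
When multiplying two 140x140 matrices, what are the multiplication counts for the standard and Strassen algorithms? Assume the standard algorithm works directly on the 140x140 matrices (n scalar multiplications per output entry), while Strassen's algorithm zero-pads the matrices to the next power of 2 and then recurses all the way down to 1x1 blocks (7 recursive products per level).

Matrix multiplication for 140x140 matrices:

Strassen's algorithm requires power-of-2 dimensions. Pad 140x140 to 256x256 (next power of 2).

Standard algorithm: 140^3 = 2744000 multiplications
Strassen's algorithm: 7^(log2(256)) = 7^8 = 5764801 multiplications
Difference: 2744000 - 5764801 = -3020801 (Strassen uses MORE here due to padding overhead — for small or just-over-power-of-2 n, padding can outweigh the per-level savings)

Standard: 2744000 multiplications (140^3). Strassen: 5764801 multiplications (7^8, after padding to 256x256). Strassen reduces 8 recursive multiplications to 7 at each level.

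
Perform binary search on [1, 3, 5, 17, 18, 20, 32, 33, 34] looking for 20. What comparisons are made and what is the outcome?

Binary search for 20 in [1, 3, 5, 17, 18, 20, 32, 33, 34]:

lo=0, hi=8, mid=4, arr[mid]=18 -> 18 < 20, search right half
lo=5, hi=8, mid=6, arr[mid]=32 -> 32 > 20, search left half
lo=5, hi=5, mid=5, arr[mid]=20 -> Found target at index 5!

Binary search finds 20 at index 5 after 3 comparisons. The search repeatedly halves the search space by comparing with the middle element.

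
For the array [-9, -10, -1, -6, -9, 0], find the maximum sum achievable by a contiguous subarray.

Using Kadane's algorithm on [-9, -10, -1, -6, -9, 0]:

Scanning through the array:
Position 1 (value -10): max_ending_here = -10, max_so_far = -9
Position 2 (value -1): max_ending_here = -1, max_so_far = -1
Position 3 (value -6): max_ending_here = -6, max_so_far = -1
Position 4 (value -9): max_ending_here = -9, max_so_far = -1
Position 5 (value 0): max_ending_here = 0, max_so_far = 0

Maximum subarray: [0]
Maximum sum: 0

The maximum subarray is [0] with sum 0. This subarray runs from index 5 to index 5.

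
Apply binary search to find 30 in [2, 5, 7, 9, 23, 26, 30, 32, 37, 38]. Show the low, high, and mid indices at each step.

Binary search for 30 in [2, 5, 7, 9, 23, 26, 30, 32, 37, 38]:

lo=0, hi=9, mid=4, arr[mid]=23 -> 23 < 30, search right half
lo=5, hi=9, mid=7, arr[mid]=32 -> 32 > 30, search left half
lo=5, hi=6, mid=5, arr[mid]=26 -> 26 < 30, search right half
lo=6, hi=6, mid=6, arr[mid]=30 -> Found target at index 6!

Binary search finds 30 at index 6 after 4 comparisons. The search repeatedly halves the search space by comparing with the middle element.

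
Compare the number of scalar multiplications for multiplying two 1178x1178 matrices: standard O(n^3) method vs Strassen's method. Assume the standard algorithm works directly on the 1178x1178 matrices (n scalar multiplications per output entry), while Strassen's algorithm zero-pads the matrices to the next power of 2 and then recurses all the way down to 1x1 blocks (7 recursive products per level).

Matrix multiplication for 1178x1178 matrices:

Strassen's algorithm requires power-of-2 dimensions. Pad 1178x1178 to 2048x2048 (next power of 2).

Standard algorithm: 1178^3 = 1634691752 multiplications
Strassen's algorithm: 7^(log2(2048)) = 7^11 = 1977326743 multiplications
Difference: 1634691752 - 1977326743 = -342634991 (Strassen uses MORE here due to padding overhead — for small or just-over-power-of-2 n, padding can outweigh the per-level savings)

Standard: 1634691752 multiplications (1178^3). Strassen: 1977326743 multiplications (7^11, after padding to 2048x2048). Strassen reduces 8 recursive multiplications to 7 at each level.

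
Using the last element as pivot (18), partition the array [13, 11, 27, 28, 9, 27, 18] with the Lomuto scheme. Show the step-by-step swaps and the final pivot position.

Lomuto partition with pivot = 18:

Initial array: [13, 11, 27, 28, 9, 27, 18]

arr[0]=13 <= 18: swap with position 0, array becomes [13, 11, 27, 28, 9, 27, 18]
arr[1]=11 <= 18: swap with position 1, array becomes [13, 11, 27, 28, 9, 27, 18]
arr[2]=27 > 18: no swap
arr[3]=28 > 18: no swap
arr[4]=9 <= 18: swap with position 2, array becomes [13, 11, 9, 28, 27, 27, 18]
arr[5]=27 > 18: no swap

Place pivot at position 3: [13, 11, 9, 18, 27, 27, 28]
Pivot position: 3

After partitioning with pivot 18, the array becomes [13, 11, 9, 18, 27, 27, 28]. The pivot is placed at index 3. All elements to the left of the pivot are <= 18, and all elements to the right are > 18.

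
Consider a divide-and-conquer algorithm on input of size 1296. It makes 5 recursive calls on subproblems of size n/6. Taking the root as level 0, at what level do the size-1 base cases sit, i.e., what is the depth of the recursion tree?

For divide and conquer with division factor 6:

Problem sizes at each level:
Level 0: 1296
Level 1: 216
Level 2: 36
Level 3: 6
Level 4: 1

The root is level 0 and the size-1 base case is level 4 (the tree spans levels 0 through 4, i.e. 5 levels counting the root), so the depth is the number of divisions: log_6(1296) = 4

The recursion tree depth is log_6(1296) = 4. At each level, the problem size is divided by 6, so it takes 4 divisions to reduce to a base case of size 1. The algorithm makes 5 recursive calls at each level.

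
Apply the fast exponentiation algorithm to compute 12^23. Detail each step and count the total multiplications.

Computing 12^23 by squaring (build up from 12^1; each line after the first costs one multiplication):

12^1 = 12
12^2 = (12^1)^2 = 12^2 = 144
12^4 = (12^2)^2 = 144^2 = 20736
12^5 = 12 * 12^4 = 12 * 20736 = 248832
12^10 = (12^5)^2 = 248832^2 = 61917364224
12^11 = 12 * 12^10 = 12 * 61917364224 = 743008370688
12^22 = (12^11)^2 = 743008370688^2 = 552061438912436417593344
12^23 = 12 * 12^22 = 12 * 552061438912436417593344 = 6624737266949237011120128

Result: 6624737266949237011120128
Multiplications needed: 7 (7 lines after 12^1)

12^23 = 6624737266949237011120128. Using exponentiation by squaring, this requires 7 multiplications. The key idea: if the exponent is even, square the half-power; if odd, multiply by the base once.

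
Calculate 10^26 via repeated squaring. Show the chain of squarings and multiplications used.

Computing 10^26 by squaring (build up from 10^1; each line after the first costs one multiplication):

10^1 = 10
10^2 = (10^1)^2 = 10^2 = 100
10^3 = 10 * 10^2 = 10 * 100 = 1000
10^6 = (10^3)^2 = 1000^2 = 1000000
10^12 = (10^6)^2 = 1000000^2 = 1000000000000
10^13 = 10 * 10^12 = 10 * 1000000000000 = 10000000000000
10^26 = (10^13)^2 = 10000000000000^2 = 100000000000000000000000000

Result: 100000000000000000000000000
Multiplications needed: 6 (6 lines after 10^1)

10^26 = 100000000000000000000000000. Using exponentiation by squaring, this requires 6 multiplications. The key idea: if the exponent is even, square the half-power; if odd, multiply by the base once.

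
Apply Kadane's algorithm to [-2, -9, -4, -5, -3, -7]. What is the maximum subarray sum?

Using Kadane's algorithm on [-2, -9, -4, -5, -3, -7]:

Scanning through the array:
Position 1 (value -9): max_ending_here = -9, max_so_far = -2
Position 2 (value -4): max_ending_here = -4, max_so_far = -2
Position 3 (value -5): max_ending_here = -5, max_so_far = -2
Position 4 (value -3): max_ending_here = -3, max_so_far = -2
Position 5 (value -7): max_ending_here = -7, max_so_far = -2

Maximum subarray: [-2]
Maximum sum: -2

The maximum subarray is [-2] with sum -2. This subarray runs from index 0 to index 0.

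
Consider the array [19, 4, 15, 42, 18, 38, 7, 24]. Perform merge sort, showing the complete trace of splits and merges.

Merge sort trace:

Split: [19, 4, 15, 42, 18, 38, 7, 24] -> [19, 4, 15, 42] and [18, 38, 7, 24]
  Split: [19, 4, 15, 42] -> [19, 4] and [15, 42]
    Split: [19, 4] -> [19] and [4]
    Merge: [19] + [4] -> [4, 19]
    Split: [15, 42] -> [15] and [42]
    Merge: [15] + [42] -> [15, 42]
  Merge: [4, 19] + [15, 42] -> [4, 15, 19, 42]
  Split: [18, 38, 7, 24] -> [18, 38] and [7, 24]
    Split: [18, 38] -> [18] and [38]
    Merge: [18] + [38] -> [18, 38]
    Split: [7, 24] -> [7] and [24]
    Merge: [7] + [24] -> [7, 24]
  Merge: [18, 38] + [7, 24] -> [7, 18, 24, 38]
Merge: [4, 15, 19, 42] + [7, 18, 24, 38] -> [4, 7, 15, 18, 19, 24, 38, 42]

Final sorted array: [4, 7, 15, 18, 19, 24, 38, 42]

The merge sort proceeds by recursively splitting the array and merging sorted halves.
After all merges, the sorted array is [4, 7, 15, 18, 19, 24, 38, 42].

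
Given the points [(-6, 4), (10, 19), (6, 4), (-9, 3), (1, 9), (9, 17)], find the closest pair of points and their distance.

Computing all pairwise distances among 6 points:

d((-6, 4), (10, 19)) = 21.9317
d((-6, 4), (6, 4)) = 12.0
d((-6, 4), (-9, 3)) = 3.1623
d((-6, 4), (1, 9)) = 8.6023
d((-6, 4), (9, 17)) = 19.8494
d((10, 19), (6, 4)) = 15.5242
d((10, 19), (-9, 3)) = 24.8395
d((10, 19), (1, 9)) = 13.4536
d((10, 19), (9, 17)) = 2.2361 <-- minimum
d((6, 4), (-9, 3)) = 15.0333
d((6, 4), (1, 9)) = 7.0711
d((6, 4), (9, 17)) = 13.3417
d((-9, 3), (1, 9)) = 11.6619
d((-9, 3), (9, 17)) = 22.8035
d((1, 9), (9, 17)) = 11.3137

Closest pair: (10, 19) and (9, 17) with distance 2.2361

The closest pair is (10, 19) and (9, 17) with Euclidean distance 2.2361. For 6 points, brute-force pairwise comparison is shown above. For large n, the divide-and-conquer algorithm (sort by x, recurse on halves, check the dividing strip) achieves O(n log n).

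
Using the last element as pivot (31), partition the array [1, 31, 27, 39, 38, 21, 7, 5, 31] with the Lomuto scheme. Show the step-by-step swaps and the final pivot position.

Lomuto partition with pivot = 31:

Initial array: [1, 31, 27, 39, 38, 21, 7, 5, 31]

arr[0]=1 <= 31: swap with position 0, array becomes [1, 31, 27, 39, 38, 21, 7, 5, 31]
arr[1]=31 <= 31: swap with position 1, array becomes [1, 31, 27, 39, 38, 21, 7, 5, 31]
arr[2]=27 <= 31: swap with position 2, array becomes [1, 31, 27, 39, 38, 21, 7, 5, 31]
arr[3]=39 > 31: no swap
arr[4]=38 > 31: no swap
arr[5]=21 <= 31: swap with position 3, array becomes [1, 31, 27, 21, 38, 39, 7, 5, 31]
arr[6]=7 <= 31: swap with position 4, array becomes [1, 31, 27, 21, 7, 39, 38, 5, 31]
arr[7]=5 <= 31: swap with position 5, array becomes [1, 31, 27, 21, 7, 5, 38, 39, 31]

Place pivot at position 6: [1, 31, 27, 21, 7, 5, 31, 39, 38]
Pivot position: 6

After partitioning with pivot 31, the array becomes [1, 31, 27, 21, 7, 5, 31, 39, 38]. The pivot is placed at index 6. All elements to the left of the pivot are <= 31, and all elements to the right are > 31.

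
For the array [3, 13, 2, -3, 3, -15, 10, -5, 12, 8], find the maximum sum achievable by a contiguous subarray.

Using Kadane's algorithm on [3, 13, 2, -3, 3, -15, 10, -5, 12, 8]:

Scanning through the array:
Position 1 (value 13): max_ending_here = 16, max_so_far = 16
Position 2 (value 2): max_ending_here = 18, max_so_far = 18
Position 3 (value -3): max_ending_here = 15, max_so_far = 18
Position 4 (value 3): max_ending_here = 18, max_so_far = 18
Position 5 (value -15): max_ending_here = 3, max_so_far = 18
Position 6 (value 10): max_ending_here = 13, max_so_far = 18
Position 7 (value -5): max_ending_here = 8, max_so_far = 18
Position 8 (value 12): max_ending_here = 20, max_so_far = 20
Position 9 (value 8): max_ending_here = 28, max_so_far = 28

Maximum subarray: [3, 13, 2, -3, 3, -15, 10, -5, 12, 8]
Maximum sum: 28

The maximum subarray is [3, 13, 2, -3, 3, -15, 10, -5, 12, 8] with sum 28. This subarray runs from index 0 to index 9.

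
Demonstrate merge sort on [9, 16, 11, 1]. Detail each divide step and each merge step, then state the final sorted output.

Merge sort trace:

Split: [9, 16, 11, 1] -> [9, 16] and [11, 1]
  Split: [9, 16] -> [9] and [16]
  Merge: [9] + [16] -> [9, 16]
  Split: [11, 1] -> [11] and [1]
  Merge: [11] + [1] -> [1, 11]
Merge: [9, 16] + [1, 11] -> [1, 9, 11, 16]

Final sorted array: [1, 9, 11, 16]

The merge sort proceeds by recursively splitting the array and merging sorted halves.
After all merges, the sorted array is [1, 9, 11, 16].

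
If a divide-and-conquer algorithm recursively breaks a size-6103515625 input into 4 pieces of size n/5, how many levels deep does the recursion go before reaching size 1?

For divide and conquer with division factor 5:

Problem sizes at each level:
Level 0: 6103515625
Level 1: 1220703125
Level 2: 244140625
Level 3: 48828125
Level 4: 9765625
Level 5: 1953125
Level 6: 390625
Level 7: 78125
Level 8: 15625
Level 9: 3125
Level 10: 625
Level 11: 125
Level 12: 25
Level 13: 5
Level 14: 1

The root is level 0 and the size-1 base case is level 14 (the tree spans levels 0 through 14, i.e. 15 levels counting the root), so the depth is the number of divisions: log_5(6103515625) = 14

The recursion tree depth is log_5(6103515625) = 14. At each level, the problem size is divided by 5, so it takes 14 divisions to reduce to a base case of size 1. The algorithm makes 4 recursive calls at each level.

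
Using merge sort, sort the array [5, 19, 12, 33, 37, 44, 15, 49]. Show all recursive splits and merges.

Merge sort trace:

Split: [5, 19, 12, 33, 37, 44, 15, 49] -> [5, 19, 12, 33] and [37, 44, 15, 49]
  Split: [5, 19, 12, 33] -> [5, 19] and [12, 33]
    Split: [5, 19] -> [5] and [19]
    Merge: [5] + [19] -> [5, 19]
    Split: [12, 33] -> [12] and [33]
    Merge: [12] + [33] -> [12, 33]
  Merge: [5, 19] + [12, 33] -> [5, 12, 19, 33]
  Split: [37, 44, 15, 49] -> [37, 44] and [15, 49]
    Split: [37, 44] -> [37] and [44]
    Merge: [37] + [44] -> [37, 44]
    Split: [15, 49] -> [15] and [49]
    Merge: [15] + [49] -> [15, 49]
  Merge: [37, 44] + [15, 49] -> [15, 37, 44, 49]
Merge: [5, 12, 19, 33] + [15, 37, 44, 49] -> [5, 12, 15, 19, 33, 37, 44, 49]

Final sorted array: [5, 12, 15, 19, 33, 37, 44, 49]

The merge sort proceeds by recursively splitting the array and merging sorted halves.
After all merges, the sorted array is [5, 12, 15, 19, 33, 37, 44, 49].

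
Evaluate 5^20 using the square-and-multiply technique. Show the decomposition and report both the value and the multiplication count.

Computing 5^20 by squaring (build up from 5^1; each line after the first costs one multiplication):

5^1 = 5
5^2 = (5^1)^2 = 5^2 = 25
5^4 = (5^2)^2 = 25^2 = 625
5^5 = 5 * 5^4 = 5 * 625 = 3125
5^10 = (5^5)^2 = 3125^2 = 9765625
5^20 = (5^10)^2 = 9765625^2 = 95367431640625

Result: 95367431640625
Multiplications needed: 5 (5 lines after 5^1)

5^20 = 95367431640625. Using exponentiation by squaring, this requires 5 multiplications. The key idea: if the exponent is even, square the half-power; if odd, multiply by the base once.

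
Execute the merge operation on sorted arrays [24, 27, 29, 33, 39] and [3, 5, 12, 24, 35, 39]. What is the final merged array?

Merging process:

Compare 24 vs 3: take 3 from right. Merged: [3]
Compare 24 vs 5: take 5 from right. Merged: [3, 5]
Compare 24 vs 12: take 12 from right. Merged: [3, 5, 12]
Compare 24 vs 24: take 24 from left. Merged: [3, 5, 12, 24]
Compare 27 vs 24: take 24 from right. Merged: [3, 5, 12, 24, 24]
Compare 27 vs 35: take 27 from left. Merged: [3, 5, 12, 24, 24, 27]
Compare 29 vs 35: take 29 from left. Merged: [3, 5, 12, 24, 24, 27, 29]
Compare 33 vs 35: take 33 from left. Merged: [3, 5, 12, 24, 24, 27, 29, 33]
Compare 39 vs 35: take 35 from right. Merged: [3, 5, 12, 24, 24, 27, 29, 33, 35]
Compare 39 vs 39: take 39 from left. Merged: [3, 5, 12, 24, 24, 27, 29, 33, 35, 39]
Append remaining from right: [39]. Merged: [3, 5, 12, 24, 24, 27, 29, 33, 35, 39, 39]

Final merged array: [3, 5, 12, 24, 24, 27, 29, 33, 35, 39, 39]
Total comparisons: 10

The merged array is [3, 5, 12, 24, 24, 27, 29, 33, 35, 39, 39], requiring 10 comparisons. The merge step runs in O(n) time where n is the total number of elements.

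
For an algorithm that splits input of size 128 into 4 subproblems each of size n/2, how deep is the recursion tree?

For divide and conquer with division factor 2:

Problem sizes at each level:
Level 0: 128
Level 1: 64
Level 2: 32
Level 3: 16
Level 4: 8
Level 5: 4
Level 6: 2
Level 7: 1

The root is level 0 and the size-1 base case is level 7 (the tree spans levels 0 through 7, i.e. 8 levels counting the root), so the depth is the number of divisions: log_2(128) = 7

The recursion tree depth is log_2(128) = 7. At each level, the problem size is divided by 2, so it takes 7 divisions to reduce to a base case of size 1. The algorithm makes 4 recursive calls at each level.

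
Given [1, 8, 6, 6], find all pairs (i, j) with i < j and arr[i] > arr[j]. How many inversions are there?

Finding inversions in [1, 8, 6, 6]:

(1, 2): arr[1]=8 > arr[2]=6
(1, 3): arr[1]=8 > arr[3]=6

Total inversions: 2

The array has 2 inversion(s): (1,2), (1,3). Each pair (i,j) satisfies i < j and arr[i] > arr[j].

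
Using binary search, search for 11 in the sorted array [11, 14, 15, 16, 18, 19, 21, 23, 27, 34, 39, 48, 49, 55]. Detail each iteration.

Binary search for 11 in [11, 14, 15, 16, 18, 19, 21, 23, 27, 34, 39, 48, 49, 55]:

lo=0, hi=13, mid=6, arr[mid]=21 -> 21 > 11, search left half
lo=0, hi=5, mid=2, arr[mid]=15 -> 15 > 11, search left half
lo=0, hi=1, mid=0, arr[mid]=11 -> Found target at index 0!

Binary search finds 11 at index 0 after 3 comparisons. The search repeatedly halves the search space by comparing with the middle element.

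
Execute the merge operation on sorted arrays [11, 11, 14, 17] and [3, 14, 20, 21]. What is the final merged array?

Merging process:

Compare 11 vs 3: take 3 from right. Merged: [3]
Compare 11 vs 14: take 11 from left. Merged: [3, 11]
Compare 11 vs 14: take 11 from left. Merged: [3, 11, 11]
Compare 14 vs 14: take 14 from left. Merged: [3, 11, 11, 14]
Compare 17 vs 14: take 14 from right. Merged: [3, 11, 11, 14, 14]
Compare 17 vs 20: take 17 from left. Merged: [3, 11, 11, 14, 14, 17]
Append remaining from right: [20, 21]. Merged: [3, 11, 11, 14, 14, 17, 20, 21]

Final merged array: [3, 11, 11, 14, 14, 17, 20, 21]
Total comparisons: 6

The merged array is [3, 11, 11, 14, 14, 17, 20, 21], requiring 6 comparisons. The merge step runs in O(n) time where n is the total number of elements.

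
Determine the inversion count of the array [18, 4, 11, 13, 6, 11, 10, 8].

Finding inversions in [18, 4, 11, 13, 6, 11, 10, 8]:

(0, 1): arr[0]=18 > arr[1]=4
(0, 2): arr[0]=18 > arr[2]=11
(0, 3): arr[0]=18 > arr[3]=13
(0, 4): arr[0]=18 > arr[4]=6
(0, 5): arr[0]=18 > arr[5]=11
(0, 6): arr[0]=18 > arr[6]=10
(0, 7): arr[0]=18 > arr[7]=8
(2, 4): arr[2]=11 > arr[4]=6
(2, 6): arr[2]=11 > arr[6]=10
(2, 7): arr[2]=11 > arr[7]=8
(3, 4): arr[3]=13 > arr[4]=6
(3, 5): arr[3]=13 > arr[5]=11
(3, 6): arr[3]=13 > arr[6]=10
(3, 7): arr[3]=13 > arr[7]=8
(5, 6): arr[5]=11 > arr[6]=10
(5, 7): arr[5]=11 > arr[7]=8
(6, 7): arr[6]=10 > arr[7]=8

Total inversions: 17

The array has 17 inversion(s): (0,1), (0,2), (0,3), (0,4), (0,5), (0,6), (0,7), (2,4), (2,6), (2,7), (3,4), (3,5), (3,6), (3,7), (5,6), (5,7), (6,7). Each pair (i,j) satisfies i < j and arr[i] > arr[j].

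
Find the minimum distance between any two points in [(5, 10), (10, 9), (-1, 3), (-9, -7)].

Computing all pairwise distances among 4 points:

d((5, 10), (10, 9)) = 5.099 <-- minimum
d((5, 10), (-1, 3)) = 9.2195
d((5, 10), (-9, -7)) = 22.0227
d((10, 9), (-1, 3)) = 12.53
d((10, 9), (-9, -7)) = 24.8395
d((-1, 3), (-9, -7)) = 12.8062

Closest pair: (5, 10) and (10, 9) with distance 5.099

The closest pair is (5, 10) and (10, 9) with Euclidean distance 5.099. For 4 points, brute-force pairwise comparison is shown above. For large n, the divide-and-conquer algorithm (sort by x, recurse on halves, check the dividing strip) achieves O(n log n).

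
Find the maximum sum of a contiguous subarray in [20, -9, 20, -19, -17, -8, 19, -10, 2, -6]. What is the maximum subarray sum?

Using Kadane's algorithm on [20, -9, 20, -19, -17, -8, 19, -10, 2, -6]:

Scanning through the array:
Position 1 (value -9): max_ending_here = 11, max_so_far = 20
Position 2 (value 20): max_ending_here = 31, max_so_far = 31
Position 3 (value -19): max_ending_here = 12, max_so_far = 31
Position 4 (value -17): max_ending_here = -5, max_so_far = 31
Position 5 (value -8): max_ending_here = -8, max_so_far = 31
Position 6 (value 19): max_ending_here = 19, max_so_far = 31
Position 7 (value -10): max_ending_here = 9, max_so_far = 31
Position 8 (value 2): max_ending_here = 11, max_so_far = 31
Position 9 (value -6): max_ending_here = 5, max_so_far = 31

Maximum subarray: [20, -9, 20]
Maximum sum: 31

The maximum subarray is [20, -9, 20] with sum 31. This subarray runs from index 0 to index 2.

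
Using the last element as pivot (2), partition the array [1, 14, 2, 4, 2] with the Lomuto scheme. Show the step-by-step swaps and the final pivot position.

Lomuto partition with pivot = 2:

Initial array: [1, 14, 2, 4, 2]

arr[0]=1 <= 2: swap with position 0, array becomes [1, 14, 2, 4, 2]
arr[1]=14 > 2: no swap
arr[2]=2 <= 2: swap with position 1, array becomes [1, 2, 14, 4, 2]
arr[3]=4 > 2: no swap

Place pivot at position 2: [1, 2, 2, 4, 14]
Pivot position: 2

After partitioning with pivot 2, the array becomes [1, 2, 2, 4, 14]. The pivot is placed at index 2. All elements to the left of the pivot are <= 2, and all elements to the right are > 2.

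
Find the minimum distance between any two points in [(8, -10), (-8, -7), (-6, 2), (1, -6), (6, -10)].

Computing all pairwise distances among 5 points:

d((8, -10), (-8, -7)) = 16.2788
d((8, -10), (-6, 2)) = 18.4391
d((8, -10), (1, -6)) = 8.0623
d((8, -10), (6, -10)) = 2.0 <-- minimum
d((-8, -7), (-6, 2)) = 9.2195
d((-8, -7), (1, -6)) = 9.0554
d((-8, -7), (6, -10)) = 14.3178
d((-6, 2), (1, -6)) = 10.6301
d((-6, 2), (6, -10)) = 16.9706
d((1, -6), (6, -10)) = 6.4031

Closest pair: (8, -10) and (6, -10) with distance 2.0

The closest pair is (8, -10) and (6, -10) with Euclidean distance 2.0. For 5 points, brute-force pairwise comparison is shown above. For large n, the divide-and-conquer algorithm (sort by x, recurse on halves, check the dividing strip) achieves O(n log n).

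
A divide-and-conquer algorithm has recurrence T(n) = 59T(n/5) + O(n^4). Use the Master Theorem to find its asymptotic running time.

Master Theorem for T(n) = 59T(n/5) + O(n^4):

a = 59, b = 5, c = 4
log_b(a) = log_5(59) = 2.5335

Case 3: c = 4 > log_5(59) = 2.5335
T(n) = O(n^4) = O(n^4)

For T(n) = 59T(n/5) + O(n^4): log_5(59) = 2.5335. This is Case 3 of the Master Theorem (c > log_b(a), work dominated by root), giving O(n^4).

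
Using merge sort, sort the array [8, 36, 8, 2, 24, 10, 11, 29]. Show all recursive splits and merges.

Merge sort trace:

Split: [8, 36, 8, 2, 24, 10, 11, 29] -> [8, 36, 8, 2] and [24, 10, 11, 29]
  Split: [8, 36, 8, 2] -> [8, 36] and [8, 2]
    Split: [8, 36] -> [8] and [36]
    Merge: [8] + [36] -> [8, 36]
    Split: [8, 2] -> [8] and [2]
    Merge: [8] + [2] -> [2, 8]
  Merge: [8, 36] + [2, 8] -> [2, 8, 8, 36]
  Split: [24, 10, 11, 29] -> [24, 10] and [11, 29]
    Split: [24, 10] -> [24] and [10]
    Merge: [24] + [10] -> [10, 24]
    Split: [11, 29] -> [11] and [29]
    Merge: [11] + [29] -> [11, 29]
  Merge: [10, 24] + [11, 29] -> [10, 11, 24, 29]
Merge: [2, 8, 8, 36] + [10, 11, 24, 29] -> [2, 8, 8, 10, 11, 24, 29, 36]

Final sorted array: [2, 8, 8, 10, 11, 24, 29, 36]

The merge sort proceeds by recursively splitting the array and merging sorted halves.
After all merges, the sorted array is [2, 8, 8, 10, 11, 24, 29, 36].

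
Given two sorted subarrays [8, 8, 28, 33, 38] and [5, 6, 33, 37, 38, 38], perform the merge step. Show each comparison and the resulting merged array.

Merging process:

Compare 8 vs 5: take 5 from right. Merged: [5]
Compare 8 vs 6: take 6 from right. Merged: [5, 6]
Compare 8 vs 33: take 8 from left. Merged: [5, 6, 8]
Compare 8 vs 33: take 8 from left. Merged: [5, 6, 8, 8]
Compare 28 vs 33: take 28 from left. Merged: [5, 6, 8, 8, 28]
Compare 33 vs 33: take 33 from left. Merged: [5, 6, 8, 8, 28, 33]
Compare 38 vs 33: take 33 from right. Merged: [5, 6, 8, 8, 28, 33, 33]
Compare 38 vs 37: take 37 from right. Merged: [5, 6, 8, 8, 28, 33, 33, 37]
Compare 38 vs 38: take 38 from left. Merged: [5, 6, 8, 8, 28, 33, 33, 37, 38]
Append remaining from right: [38, 38]. Merged: [5, 6, 8, 8, 28, 33, 33, 37, 38, 38, 38]

Final merged array: [5, 6, 8, 8, 28, 33, 33, 37, 38, 38, 38]
Total comparisons: 9

The merged array is [5, 6, 8, 8, 28, 33, 33, 37, 38, 38, 38], requiring 9 comparisons. The merge step runs in O(n) time where n is the total number of elements.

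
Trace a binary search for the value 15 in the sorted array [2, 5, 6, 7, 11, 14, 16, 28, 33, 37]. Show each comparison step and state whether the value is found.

Binary search for 15 in [2, 5, 6, 7, 11, 14, 16, 28, 33, 37]:

lo=0, hi=9, mid=4, arr[mid]=11 -> 11 < 15, search right half
lo=5, hi=9, mid=7, arr[mid]=28 -> 28 > 15, search left half
lo=5, hi=6, mid=5, arr[mid]=14 -> 14 < 15, search right half
lo=6, hi=6, mid=6, arr[mid]=16 -> 16 > 15, search left half
lo=6 > hi=5, target 15 not found

Binary search determines that 15 is not in the array after 4 comparisons. The search space was exhausted without finding the target.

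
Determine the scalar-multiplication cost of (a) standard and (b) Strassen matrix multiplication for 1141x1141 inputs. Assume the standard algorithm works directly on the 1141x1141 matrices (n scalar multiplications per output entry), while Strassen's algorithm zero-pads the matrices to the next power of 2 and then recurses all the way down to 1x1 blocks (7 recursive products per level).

Matrix multiplication for 1141x1141 matrices:

Strassen's algorithm requires power-of-2 dimensions. Pad 1141x1141 to 2048x2048 (next power of 2).

Standard algorithm: 1141^3 = 1485446221 multiplications
Strassen's algorithm: 7^(log2(2048)) = 7^11 = 1977326743 multiplications
Difference: 1485446221 - 1977326743 = -491880522 (Strassen uses MORE here due to padding overhead — for small or just-over-power-of-2 n, padding can outweigh the per-level savings)

Standard: 1485446221 multiplications (1141^3). Strassen: 1977326743 multiplications (7^11, after padding to 2048x2048). Strassen reduces 8 recursive multiplications to 7 at each level.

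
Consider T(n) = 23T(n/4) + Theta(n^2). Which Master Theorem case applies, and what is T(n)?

Master Theorem for T(n) = 23T(n/4) + O(n^2):

a = 23, b = 4, c = 2
log_b(a) = log_4(23) = 2.2618

Case 1: c = 2 < log_4(23) = 2.2618
T(n) = O(n^(log_4 23))

For T(n) = 23T(n/4) + O(n^2): log_4(23) = 2.2618. This is Case 1 of the Master Theorem (c < log_b(a), work dominated by leaves), giving O(n^(log_4 23)).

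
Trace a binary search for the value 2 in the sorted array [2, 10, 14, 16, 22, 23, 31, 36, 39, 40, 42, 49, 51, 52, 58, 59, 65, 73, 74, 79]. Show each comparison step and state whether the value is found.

Binary search for 2 in [2, 10, 14, 16, 22, 23, 31, 36, 39, 40, 42, 49, 51, 52, 58, 59, 65, 73, 74, 79]:

lo=0, hi=19, mid=9, arr[mid]=40 -> 40 > 2, search left half
lo=0, hi=8, mid=4, arr[mid]=22 -> 22 > 2, search left half
lo=0, hi=3, mid=1, arr[mid]=10 -> 10 > 2, search left half
lo=0, hi=0, mid=0, arr[mid]=2 -> Found target at index 0!

Binary search finds 2 at index 0 after 4 comparisons. The search repeatedly halves the search space by comparing with the middle element.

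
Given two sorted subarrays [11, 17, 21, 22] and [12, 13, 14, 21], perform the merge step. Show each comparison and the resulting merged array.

Merging process:

Compare 11 vs 12: take 11 from left. Merged: [11]
Compare 17 vs 12: take 12 from right. Merged: [11, 12]
Compare 17 vs 13: take 13 from right. Merged: [11, 12, 13]
Compare 17 vs 14: take 14 from right. Merged: [11, 12, 13, 14]
Compare 17 vs 21: take 17 from left. Merged: [11, 12, 13, 14, 17]
Compare 21 vs 21: take 21 from left. Merged: [11, 12, 13, 14, 17, 21]
Compare 22 vs 21: take 21 from right. Merged: [11, 12, 13, 14, 17, 21, 21]
Append remaining from left: [22]. Merged: [11, 12, 13, 14, 17, 21, 21, 22]

Final merged array: [11, 12, 13, 14, 17, 21, 21, 22]
Total comparisons: 7

The merged array is [11, 12, 13, 14, 17, 21, 21, 22], requiring 7 comparisons. The merge step runs in O(n) time where n is the total number of elements.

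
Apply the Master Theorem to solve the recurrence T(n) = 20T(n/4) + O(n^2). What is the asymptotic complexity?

Master Theorem for T(n) = 20T(n/4) + O(n^2):

a = 20, b = 4, c = 2
log_b(a) = log_4(20) = 2.1610

Case 1: c = 2 < log_4(20) = 2.1610
T(n) = O(n^(log_4 20))

For T(n) = 20T(n/4) + O(n^2): log_4(20) = 2.1610. This is Case 1 of the Master Theorem (c < log_b(a), work dominated by leaves), giving O(n^(log_4 20)).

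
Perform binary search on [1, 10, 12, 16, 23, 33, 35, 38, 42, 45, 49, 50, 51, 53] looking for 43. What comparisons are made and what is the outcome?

Binary search for 43 in [1, 10, 12, 16, 23, 33, 35, 38, 42, 45, 49, 50, 51, 53]:

lo=0, hi=13, mid=6, arr[mid]=35 -> 35 < 43, search right half
lo=7, hi=13, mid=10, arr[mid]=49 -> 49 > 43, search left half
lo=7, hi=9, mid=8, arr[mid]=42 -> 42 < 43, search right half
lo=9, hi=9, mid=9, arr[mid]=45 -> 45 > 43, search left half
lo=9 > hi=8, target 43 not found

Binary search determines that 43 is not in the array after 4 comparisons. The search space was exhausted without finding the target.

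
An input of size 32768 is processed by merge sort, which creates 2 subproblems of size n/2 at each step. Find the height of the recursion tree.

For divide and conquer with division factor 2:

Problem sizes at each level:
Level 0: 32768
Level 1: 16384
Level 2: 8192
Level 3: 4096
Level 4: 2048
Level 5: 1024
Level 6: 512
Level 7: 256
Level 8: 128
Level 9: 64
Level 10: 32
Level 11: 16
Level 12: 8
Level 13: 4
Level 14: 2
Level 15: 1

The root is level 0 and the size-1 base case is level 15 (the tree spans levels 0 through 15, i.e. 16 levels counting the root), so the depth is the number of divisions: log_2(32768) = 15

The recursion tree depth is log_2(32768) = 15. At each level, the problem size is divided by 2, so it takes 15 divisions to reduce to a base case of size 1. The algorithm makes 2 recursive calls at each level.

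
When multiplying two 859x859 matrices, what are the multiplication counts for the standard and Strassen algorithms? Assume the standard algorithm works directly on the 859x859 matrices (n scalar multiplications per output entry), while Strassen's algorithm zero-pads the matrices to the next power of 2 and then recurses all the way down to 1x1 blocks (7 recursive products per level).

Matrix multiplication for 859x859 matrices:

Strassen's algorithm requires power-of-2 dimensions. Pad 859x859 to 1024x1024 (next power of 2).

Standard algorithm: 859^3 = 633839779 multiplications
Strassen's algorithm: 7^(log2(1024)) = 7^10 = 282475249 multiplications
Savings: 633839779 - 282475249 = 351364530 multiplications

Standard: 633839779 multiplications (859^3). Strassen: 282475249 multiplications (7^10, after padding to 1024x1024). Strassen reduces 8 recursive multiplications to 7 at each level.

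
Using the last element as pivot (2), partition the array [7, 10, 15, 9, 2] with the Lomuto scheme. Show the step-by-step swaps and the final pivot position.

Lomuto partition with pivot = 2:

Initial array: [7, 10, 15, 9, 2]

arr[0]=7 > 2: no swap
arr[1]=10 > 2: no swap
arr[2]=15 > 2: no swap
arr[3]=9 > 2: no swap

Place pivot at position 0: [2, 10, 15, 9, 7]
Pivot position: 0

After partitioning with pivot 2, the array becomes [2, 10, 15, 9, 7]. The pivot is placed at index 0. All elements to the left of the pivot are <= 2, and all elements to the right are > 2.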